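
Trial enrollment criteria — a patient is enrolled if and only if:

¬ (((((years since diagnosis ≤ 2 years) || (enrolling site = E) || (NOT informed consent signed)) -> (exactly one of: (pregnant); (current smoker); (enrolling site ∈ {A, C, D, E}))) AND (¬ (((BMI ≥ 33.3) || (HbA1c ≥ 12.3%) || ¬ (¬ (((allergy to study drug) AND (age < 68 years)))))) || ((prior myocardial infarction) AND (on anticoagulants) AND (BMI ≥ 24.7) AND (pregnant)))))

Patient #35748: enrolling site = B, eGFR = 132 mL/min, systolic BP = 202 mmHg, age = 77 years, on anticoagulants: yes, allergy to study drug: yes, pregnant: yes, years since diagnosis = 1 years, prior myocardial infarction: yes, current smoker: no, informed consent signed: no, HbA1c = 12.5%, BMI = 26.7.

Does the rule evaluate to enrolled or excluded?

Excluded

Atomic conditions:
  years since diagnosis ≤ 2 years: 1 ≤ 2 is true
  enrolling site = E: B == E is false
  NOT informed consent signed: no → true
  pregnant: yes → true
  current smoker: no → false
  enrolling site ∈ {A, C, D, E}: B is not in the set → false
  BMI ≥ 33.3: 26.7 ≥ 33.3 is false
  HbA1c ≥ 12.3%: 12.5 ≥ 12.3 is true
  allergy to study drug: yes → true
  age < 68 years: 77 < 68 is false
  prior myocardial infarction: yes → true
  on anticoagulants: yes → true
  BMI ≥ 24.7: 26.7 ≥ 24.7 is true
Combine:
[1.1.1] true OR false OR true = true
[1.1.2] exactly-one(true, false, false) = true
[1.1] true → true = true
[1.2.1.1.3.1.1] true AND false = false
[1.2.1.1.3.1] NOT false = true
[1.2.1.1.3] NOT true = false
[1.2.1.1] false OR true OR false = true
[1.2.1] NOT true = false
[1.2.2] true AND true AND true AND true = true
[1.2] false OR true = true
[1] true AND true = true
[root] NOT true = false
Overall: false → excluded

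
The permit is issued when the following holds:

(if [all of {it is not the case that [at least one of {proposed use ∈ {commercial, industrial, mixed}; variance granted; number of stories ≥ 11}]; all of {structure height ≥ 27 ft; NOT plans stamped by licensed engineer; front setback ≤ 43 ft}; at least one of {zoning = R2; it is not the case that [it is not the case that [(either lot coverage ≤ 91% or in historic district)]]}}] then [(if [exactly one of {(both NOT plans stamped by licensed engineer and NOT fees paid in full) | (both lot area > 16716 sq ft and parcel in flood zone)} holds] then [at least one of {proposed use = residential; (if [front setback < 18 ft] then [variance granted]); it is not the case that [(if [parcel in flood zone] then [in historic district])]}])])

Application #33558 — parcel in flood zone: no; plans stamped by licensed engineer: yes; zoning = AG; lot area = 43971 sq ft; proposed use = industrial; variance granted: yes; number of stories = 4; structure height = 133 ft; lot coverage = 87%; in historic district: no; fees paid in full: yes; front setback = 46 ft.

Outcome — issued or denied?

Issued

Atomic conditions:
  proposed use ∈ {commercial, industrial, mixed}: industrial is in the set → true
  variance granted: yes → true
  number of stories ≥ 11: 4 ≥ 11 is false
  structure height ≥ 27 ft: 133 ≥ 27 is true
  NOT plans stamped by licensed engineer: yes → false
  front setback ≤ 43 ft: 46 ≤ 43 is false
  zoning = R2: AG == R2 is false
  lot coverage ≤ 91%: 87 ≤ 91 is true
  in historic district: no → false
  NOT fees paid in full: yes → false
  lot area > 16716 sq ft: 43971 > 16716 is true
  parcel in flood zone: no → false
  proposed use = residential: industrial == residential is false
  front setback < 18 ft: 46 < 18 is false
Combine:
[1.1.1] true OR true OR false = true
[1.1] NOT true = false
[1.2] true AND false AND false = false
[1.3.2.1.1] true OR false = true
[1.3.2.1] NOT true = false
[1.3.2] NOT false = true
[1.3] false OR true = true
[1] false AND false AND true = false
[2.1.1] false AND false = false
[2.1.2] true AND false = false
[2.1] exactly-one(false, false) = false
[2.2.2] false → true (antecedent false ⇒ implication holds) = true
[2.2.3.1] false → false (antecedent false ⇒ implication holds) = true
[2.2.3] NOT true = false
[2.2] false OR true OR false = true
[2] false → true (antecedent false ⇒ implication holds) = true
[root] false → true (antecedent false ⇒ implication holds) = true
Overall: true → issued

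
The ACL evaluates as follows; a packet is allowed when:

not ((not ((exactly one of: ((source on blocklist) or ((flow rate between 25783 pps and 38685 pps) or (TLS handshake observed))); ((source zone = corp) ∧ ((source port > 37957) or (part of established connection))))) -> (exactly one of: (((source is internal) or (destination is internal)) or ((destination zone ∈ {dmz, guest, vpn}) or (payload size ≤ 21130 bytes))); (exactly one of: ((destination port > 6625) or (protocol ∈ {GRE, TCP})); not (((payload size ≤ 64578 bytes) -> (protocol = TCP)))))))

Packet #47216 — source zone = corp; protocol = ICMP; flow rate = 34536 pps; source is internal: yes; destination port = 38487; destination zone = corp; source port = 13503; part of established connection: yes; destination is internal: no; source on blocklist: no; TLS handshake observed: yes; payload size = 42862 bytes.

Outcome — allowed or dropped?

Atomic conditions:
  source on blocklist: no → false
  flow rate between 25783 pps and 38685 pps: 34536 in [25783, 38685] is true
  TLS handshake observed: yes → true
  source zone = corp: corp == corp is true
  source port > 37957: 13503 > 37957 is false
  part of established connection: yes → true
  source is internal: yes → true
  destination is internal: no → false
  destination zone ∈ {dmz, guest, vpn}: corp is not in the set → false
  payload size ≤ 21130 bytes: 42862 ≤ 21130 is false
  destination port > 6625: 38487 > 6625 is true
  protocol ∈ {GRE, TCP}: ICMP is not in the set → false
  payload size ≤ 64578 bytes: 42862 ≤ 64578 is true
  protocol = TCP: ICMP == TCP is false
Combine:
[1.1.1.1.2] true OR true = true
[1.1.1.1] false OR true = true
[1.1.1.2.2] false OR true = true
[1.1.1.2] true AND true = true
[1.1.1] exactly-one(true, true) = false
[1.1] NOT false = true
[1.2.1.1] true OR false = true
[1.2.1.2] false OR false = false
[1.2.1] true OR false = true
[1.2.2.1] true OR false = true
[1.2.2.2.1] true → false = false
[1.2.2.2] NOT false = true
[1.2.2] exactly-one(true, true) = false
[1.2] exactly-one(true, false) = true
[1] true → true = true
[root] NOT true = false
Overall: false → dropped

Dropped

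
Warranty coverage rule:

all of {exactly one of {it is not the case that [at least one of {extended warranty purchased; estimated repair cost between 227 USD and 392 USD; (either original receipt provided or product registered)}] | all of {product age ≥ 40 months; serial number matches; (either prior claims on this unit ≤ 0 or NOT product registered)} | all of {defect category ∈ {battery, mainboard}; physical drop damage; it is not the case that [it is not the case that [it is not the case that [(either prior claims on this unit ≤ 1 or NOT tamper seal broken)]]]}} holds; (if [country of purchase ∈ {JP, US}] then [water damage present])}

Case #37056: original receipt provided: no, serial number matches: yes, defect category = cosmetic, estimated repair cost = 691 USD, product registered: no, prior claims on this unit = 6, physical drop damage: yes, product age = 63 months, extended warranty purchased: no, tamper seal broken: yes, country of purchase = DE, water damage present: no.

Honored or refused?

Refused

Atomic conditions:
  extended warranty purchased: no → false
  estimated repair cost between 227 USD and 392 USD: 691 in [227, 392] is false
  original receipt provided: no → false
  product registered: no → false
  product age ≥ 40 months: 63 ≥ 40 is true
  serial number matches: yes → true
  prior claims on this unit ≤ 0: 6 ≤ 0 is false
  NOT product registered: no → true
  defect category ∈ {battery, mainboard}: cosmetic is not in the set → false
  physical drop damage: yes → true
  prior claims on this unit ≤ 1: 6 ≤ 1 is false
  NOT tamper seal broken: yes → false
  country of purchase ∈ {JP, US}: DE is not in the set → false
  water damage present: no → false
Combine:
[1.1.1.3] false OR false = false
[1.1.1] false OR false OR false = false
[1.1] NOT false = true
[1.2.3] false OR true = true
[1.2] true AND true AND true = true
[1.3.3.1.1.1] false OR false = false
[1.3.3.1.1] NOT false = true
[1.3.3.1] NOT true = false
[1.3.3] NOT false = true
[1.3] false AND true AND true = false
[1] exactly-one(true, true, false) = false
[2] false → false (antecedent false ⇒ implication holds) = true
[root] false AND true = false
Overall: false → refused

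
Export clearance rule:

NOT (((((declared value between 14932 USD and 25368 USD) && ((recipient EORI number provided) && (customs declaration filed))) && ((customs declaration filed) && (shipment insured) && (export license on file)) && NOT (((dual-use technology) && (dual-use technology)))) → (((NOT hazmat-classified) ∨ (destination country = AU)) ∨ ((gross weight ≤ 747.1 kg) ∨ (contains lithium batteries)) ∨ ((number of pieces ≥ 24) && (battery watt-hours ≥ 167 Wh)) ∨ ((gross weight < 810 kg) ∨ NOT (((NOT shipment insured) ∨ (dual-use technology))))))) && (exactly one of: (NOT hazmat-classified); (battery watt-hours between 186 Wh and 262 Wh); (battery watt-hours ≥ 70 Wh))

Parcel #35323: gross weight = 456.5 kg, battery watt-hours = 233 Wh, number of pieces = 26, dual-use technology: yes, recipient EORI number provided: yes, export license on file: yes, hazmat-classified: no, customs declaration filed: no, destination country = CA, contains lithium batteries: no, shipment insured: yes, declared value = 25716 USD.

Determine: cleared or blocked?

Atomic conditions:
  declared value between 14932 USD and 25368 USD: 25716 in [14932, 25368] is false
  recipient EORI number provided: yes → true
  customs declaration filed: no → false
  shipment insured: yes → true
  export license on file: yes → true
  dual-use technology: yes → true
  NOT hazmat-classified: no → true
  destination country = AU: CA == AU is false
  gross weight ≤ 747.1 kg: 456.5 ≤ 747.1 is true
  contains lithium batteries: no → false
  number of pieces ≥ 24: 26 ≥ 24 is true
  battery watt-hours ≥ 167 Wh: 233 ≥ 167 is true
  gross weight < 810 kg: 456.5 < 810 is true
  NOT shipment insured: yes → false
  battery watt-hours between 186 Wh and 262 Wh: 233 in [186, 262] is true
  battery watt-hours ≥ 70 Wh: 233 ≥ 70 is true
Combine:
[1.1.1.1.2] true AND false = false
[1.1.1.1] false AND false = false
[1.1.1.2] false AND true AND true = false
[1.1.1.3.1] true AND true = true
[1.1.1.3] NOT true = false
[1.1.1] false AND false AND false = false
[1.1.2.1] true OR false = true
[1.1.2.2] true OR false = true
[1.1.2.3] true AND true = true
[1.1.2.4.2.1] false OR true = true
[1.1.2.4.2] NOT true = false
[1.1.2.4] true OR false = true
[1.1.2] true OR true OR true OR true = true
[1.1] false → true (antecedent false ⇒ implication holds) = true
[1] NOT true = false
[2] exactly-one(true, true, true) = false
[root] false AND false = false
Overall: false → blocked

Blocked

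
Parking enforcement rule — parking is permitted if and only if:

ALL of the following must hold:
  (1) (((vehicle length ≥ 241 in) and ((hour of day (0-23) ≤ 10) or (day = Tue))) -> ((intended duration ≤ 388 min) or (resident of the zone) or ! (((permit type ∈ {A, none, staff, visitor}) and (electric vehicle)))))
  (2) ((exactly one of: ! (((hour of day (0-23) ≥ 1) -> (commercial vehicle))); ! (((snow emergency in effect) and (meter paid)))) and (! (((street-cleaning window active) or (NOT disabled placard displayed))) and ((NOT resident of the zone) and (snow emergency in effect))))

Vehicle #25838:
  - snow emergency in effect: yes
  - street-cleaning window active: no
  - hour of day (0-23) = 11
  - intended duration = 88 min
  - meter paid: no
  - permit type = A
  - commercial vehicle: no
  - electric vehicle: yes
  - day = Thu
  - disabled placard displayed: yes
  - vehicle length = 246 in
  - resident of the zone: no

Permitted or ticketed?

Ticketed

Atomic conditions:
  vehicle length ≥ 241 in: 246 ≥ 241 is true
  hour of day (0-23) ≤ 10: 11 ≤ 10 is false
  day = Tue: Thu == Tue is false
  intended duration ≤ 388 min: 88 ≤ 388 is true
  resident of the zone: no → false
  permit type ∈ {A, none, staff, visitor}: A is in the set → true
  electric vehicle: yes → true
  hour of day (0-23) ≥ 1: 11 ≥ 1 is true
  commercial vehicle: no → false
  snow emergency in effect: yes → true
  meter paid: no → false
  street-cleaning window active: no → false
  NOT disabled placard displayed: yes → false
  NOT resident of the zone: no → true
Combine:
[1.1.2] false OR false = false
[1.1] true AND false = false
[1.2.3.1] true AND true = true
[1.2.3] NOT true = false
[1.2] true OR false OR false = true
[1] false → true (antecedent false ⇒ implication holds) = true
[2.1.1.1] true → false = false
[2.1.1] NOT false = true
[2.1.2.1] true AND false = false
[2.1.2] NOT false = true
[2.1] exactly-one(true, true) = false
[2.2.1.1] false OR false = false
[2.2.1] NOT false = true
[2.2.2] true AND true = true
[2.2] true AND true = true
[2] false AND true = false
[root] true AND false = false
Overall: false → ticketed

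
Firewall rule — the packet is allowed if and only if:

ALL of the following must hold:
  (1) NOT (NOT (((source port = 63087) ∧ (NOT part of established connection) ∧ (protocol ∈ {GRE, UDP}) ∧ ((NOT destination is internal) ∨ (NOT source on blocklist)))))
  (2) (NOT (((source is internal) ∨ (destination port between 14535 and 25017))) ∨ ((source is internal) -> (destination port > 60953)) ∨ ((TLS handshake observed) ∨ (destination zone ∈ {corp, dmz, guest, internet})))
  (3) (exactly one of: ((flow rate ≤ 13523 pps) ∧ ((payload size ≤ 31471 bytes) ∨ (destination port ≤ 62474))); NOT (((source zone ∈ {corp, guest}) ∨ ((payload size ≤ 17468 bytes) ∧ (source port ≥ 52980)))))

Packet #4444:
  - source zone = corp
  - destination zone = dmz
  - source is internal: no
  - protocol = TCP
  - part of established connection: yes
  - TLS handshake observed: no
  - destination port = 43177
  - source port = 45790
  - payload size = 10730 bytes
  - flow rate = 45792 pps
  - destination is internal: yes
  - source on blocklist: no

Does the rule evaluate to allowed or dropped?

Atomic conditions:
  source port = 63087: 45790 == 63087 is false
  NOT part of established connection: yes → false
  protocol ∈ {GRE, UDP}: TCP is not in the set → false
  NOT destination is internal: yes → false
  NOT source on blocklist: no → true
  source is internal: no → false
  destination port between 14535 and 25017: 43177 in [14535, 25017] is false
  destination port > 60953: 43177 > 60953 is false
  TLS handshake observed: no → false
  destination zone ∈ {corp, dmz, guest, internet}: dmz is in the set → true
  flow rate ≤ 13523 pps: 45792 ≤ 13523 is false
  payload size ≤ 31471 bytes: 10730 ≤ 31471 is true
  destination port ≤ 62474: 43177 ≤ 62474 is true
  source zone ∈ {corp, guest}: corp is in the set → true
  payload size ≤ 17468 bytes: 10730 ≤ 17468 is true
  source port ≥ 52980: 45790 ≥ 52980 is false
Combine:
[1.1.1.4] false OR true = true
[1.1.1] false AND false AND false AND true = false
[1.1] NOT false = true
[1] NOT true = false
[2.1.1] false OR false = false
[2.1] NOT false = true
[2.2] false → false (antecedent false ⇒ implication holds) = true
[2.3] false OR true = true
[2] true OR true OR true = true
[3.1.2] true OR true = true
[3.1] false AND true = false
[3.2.1.2] true AND false = false
[3.2.1] true OR false = true
[3.2] NOT true = false
[3] exactly-one(false, false) = false
[root] false AND true AND false = false
Overall: false → dropped

Dropped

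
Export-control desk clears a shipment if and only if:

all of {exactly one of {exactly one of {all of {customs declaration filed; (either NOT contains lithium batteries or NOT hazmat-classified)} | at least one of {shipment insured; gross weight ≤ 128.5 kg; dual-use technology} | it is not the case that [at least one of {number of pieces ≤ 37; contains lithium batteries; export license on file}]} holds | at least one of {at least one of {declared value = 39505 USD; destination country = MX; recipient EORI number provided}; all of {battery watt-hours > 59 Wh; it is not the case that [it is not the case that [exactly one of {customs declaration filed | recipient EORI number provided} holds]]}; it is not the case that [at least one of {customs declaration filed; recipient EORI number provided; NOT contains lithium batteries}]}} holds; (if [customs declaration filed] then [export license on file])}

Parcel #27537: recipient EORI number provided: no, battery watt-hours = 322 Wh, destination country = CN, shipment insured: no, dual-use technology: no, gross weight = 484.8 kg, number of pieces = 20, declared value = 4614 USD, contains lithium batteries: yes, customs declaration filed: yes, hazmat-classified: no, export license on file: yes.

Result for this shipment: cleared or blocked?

Atomic conditions:
  customs declaration filed: yes → true
  NOT contains lithium batteries: yes → false
  NOT hazmat-classified: no → true
  shipment insured: no → false
  gross weight ≤ 128.5 kg: 484.8 ≤ 128.5 is false
  dual-use technology: no → false
  number of pieces ≤ 37: 20 ≤ 37 is true
  contains lithium batteries: yes → true
  export license on file: yes → true
  declared value = 39505 USD: 4614 == 39505 is false
  destination country = MX: CN == MX is false
  recipient EORI number provided: no → false
  battery watt-hours > 59 Wh: 322 > 59 is true
Combine:
[1.1.1.2] false OR true = true
[1.1.1] true AND true = true
[1.1.2] false OR false OR false = false
[1.1.3.1] true OR true OR true = true
[1.1.3] NOT true = false
[1.1] exactly-one(true, false, false) = true
[1.2.1] false OR false OR false = false
[1.2.2.2.1.1] exactly-one(true, false) = true
[1.2.2.2.1] NOT true = false
[1.2.2.2] NOT false = true
[1.2.2] true AND true = true
[1.2.3.1] true OR false OR false = true
[1.2.3] NOT true = false
[1.2] false OR true OR false = true
[1] exactly-one(true, true) = false
[2] true → true = true
[root] false AND true = false
Overall: false → blocked

Blocked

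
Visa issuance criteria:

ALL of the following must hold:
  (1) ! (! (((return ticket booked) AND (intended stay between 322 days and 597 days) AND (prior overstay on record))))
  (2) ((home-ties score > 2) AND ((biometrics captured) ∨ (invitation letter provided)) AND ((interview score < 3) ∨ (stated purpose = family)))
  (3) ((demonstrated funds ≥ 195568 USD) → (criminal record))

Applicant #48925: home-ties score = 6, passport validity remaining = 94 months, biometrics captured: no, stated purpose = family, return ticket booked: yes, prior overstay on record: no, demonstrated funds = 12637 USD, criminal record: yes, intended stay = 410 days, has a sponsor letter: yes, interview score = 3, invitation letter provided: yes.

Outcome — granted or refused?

Refused

Atomic conditions:
  return ticket booked: yes → true
  intended stay between 322 days and 597 days: 410 in [322, 597] is true
  prior overstay on record: no → false
  home-ties score > 2: 6 > 2 is true
  biometrics captured: no → false
  invitation letter provided: yes → true
  interview score < 3: 3 < 3 is false
  stated purpose = family: family == family is true
  demonstrated funds ≥ 195568 USD: 12637 ≥ 195568 is false
  criminal record: yes → true
Combine:
[1.1.1] true AND true AND false = false
[1.1] NOT false = true
[1] NOT true = false
[2.2] false OR true = true
[2.3] false OR true = true
[2] true AND true AND true = true
[3] false → true (antecedent false ⇒ implication holds) = true
[root] false AND true AND true = false
Overall: false → refused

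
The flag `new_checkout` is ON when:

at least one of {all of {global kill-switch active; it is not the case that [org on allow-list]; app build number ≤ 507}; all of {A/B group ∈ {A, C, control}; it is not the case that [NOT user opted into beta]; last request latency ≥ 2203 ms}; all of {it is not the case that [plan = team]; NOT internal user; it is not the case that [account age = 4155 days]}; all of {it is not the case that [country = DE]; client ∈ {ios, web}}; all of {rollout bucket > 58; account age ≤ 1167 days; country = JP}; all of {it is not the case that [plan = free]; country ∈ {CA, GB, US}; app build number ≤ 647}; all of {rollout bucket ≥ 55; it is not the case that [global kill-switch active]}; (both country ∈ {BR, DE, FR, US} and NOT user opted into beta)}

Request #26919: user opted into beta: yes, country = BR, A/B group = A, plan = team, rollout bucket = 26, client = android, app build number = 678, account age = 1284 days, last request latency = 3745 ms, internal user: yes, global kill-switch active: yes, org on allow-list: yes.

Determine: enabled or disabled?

Atomic conditions:
  global kill-switch active: yes → true
  org on allow-list: yes → true
  app build number ≤ 507: 678 ≤ 507 is false
  A/B group ∈ {A, C, control}: A is in the set → true
  NOT user opted into beta: yes → false
  last request latency ≥ 2203 ms: 3745 ≥ 2203 is true
  plan = team: team == team is true
  NOT internal user: yes → false
  account age = 4155 days: 1284 == 4155 is false
  country = DE: BR == DE is false
  client ∈ {ios, web}: android is not in the set → false
  rollout bucket > 58: 26 > 58 is false
  account age ≤ 1167 days: 1284 ≤ 1167 is false
  country = JP: BR == JP is false
  plan = free: team == free is false
  country ∈ {CA, GB, US}: BR is not in the set → false
  app build number ≤ 647: 678 ≤ 647 is false
  rollout bucket ≥ 55: 26 ≥ 55 is false
  country ∈ {BR, DE, FR, US}: BR is in the set → true
Combine:
[1.2] NOT true = false
[1] true AND false AND false = false
[2.2] NOT false = true
[2] true AND true AND true = true
[3.1] NOT true = false
[3.3] NOT false = true
[3] false AND false AND true = false
[4.1] NOT false = true
[4] true AND false = false
[5] false AND false AND false = false
[6.1] NOT false = true
[6] true AND false AND false = false
[7.2] NOT true = false
[7] false AND false = false
[8] true AND false = false
[root] false OR true OR false OR false OR false OR false OR false OR false = true
Overall: true → enabled

Enabled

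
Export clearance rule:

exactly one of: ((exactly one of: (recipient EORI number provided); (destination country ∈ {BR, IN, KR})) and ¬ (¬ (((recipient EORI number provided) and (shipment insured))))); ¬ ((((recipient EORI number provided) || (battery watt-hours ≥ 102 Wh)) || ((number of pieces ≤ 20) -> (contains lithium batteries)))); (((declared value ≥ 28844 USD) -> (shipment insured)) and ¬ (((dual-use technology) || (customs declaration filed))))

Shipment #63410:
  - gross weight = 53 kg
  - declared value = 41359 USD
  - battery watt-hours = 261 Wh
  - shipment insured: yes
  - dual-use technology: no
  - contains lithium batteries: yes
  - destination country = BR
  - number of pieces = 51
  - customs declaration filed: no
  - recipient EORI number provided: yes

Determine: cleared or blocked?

Cleared

Atomic conditions:
  recipient EORI number provided: yes → true
  destination country ∈ {BR, IN, KR}: BR is in the set → true
  shipment insured: yes → true
  battery watt-hours ≥ 102 Wh: 261 ≥ 102 is true
  number of pieces ≤ 20: 51 ≤ 20 is false
  contains lithium batteries: yes → true
  declared value ≥ 28844 USD: 41359 ≥ 28844 is true
  dual-use technology: no → false
  customs declaration filed: no → false
Combine:
[1.1] exactly-one(true, true) = false
[1.2.1.1] true AND true = true
[1.2.1] NOT true = false
[1.2] NOT false = true
[1] false AND true = false
[2.1.1] true OR true = true
[2.1.2] false → true (antecedent false ⇒ implication holds) = true
[2.1] true OR true = true
[2] NOT true = false
[3.1] true → true = true
[3.2.1] false OR false = false
[3.2] NOT false = true
[3] true AND true = true
[root] exactly-one(false, false, true) = true
Overall: true → cleared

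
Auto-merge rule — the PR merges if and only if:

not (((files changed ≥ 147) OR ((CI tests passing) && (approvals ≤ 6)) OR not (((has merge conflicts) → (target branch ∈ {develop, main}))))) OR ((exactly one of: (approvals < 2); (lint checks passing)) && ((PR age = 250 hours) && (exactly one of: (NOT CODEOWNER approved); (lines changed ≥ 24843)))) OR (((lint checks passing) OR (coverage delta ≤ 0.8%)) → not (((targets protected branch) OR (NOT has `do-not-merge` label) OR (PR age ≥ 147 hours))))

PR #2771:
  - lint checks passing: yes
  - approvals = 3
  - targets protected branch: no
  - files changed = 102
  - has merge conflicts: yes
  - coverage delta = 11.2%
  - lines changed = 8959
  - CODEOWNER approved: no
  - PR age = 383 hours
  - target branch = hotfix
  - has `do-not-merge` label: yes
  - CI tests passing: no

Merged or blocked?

Blocked

Atomic conditions:
  files changed ≥ 147: 102 ≥ 147 is false
  CI tests passing: no → false
  approvals ≤ 6: 3 ≤ 6 is true
  has merge conflicts: yes → true
  target branch ∈ {develop, main}: hotfix is not in the set → false
  approvals < 2: 3 < 2 is false
  lint checks passing: yes → true
  PR age = 250 hours: 383 == 250 is false
  NOT CODEOWNER approved: no → true
  lines changed ≥ 24843: 8959 ≥ 24843 is false
  coverage delta ≤ 0.8%: 11.2 ≤ 0.8 is false
  targets protected branch: no → false
  NOT has `do-not-merge` label: yes → false
  PR age ≥ 147 hours: 383 ≥ 147 is true
Combine:
[1.1.2] false AND true = false
[1.1.3.1] true → false = false
[1.1.3] NOT false = true
[1.1] false OR false OR true = true
[1] NOT true = false
[2.1] exactly-one(false, true) = true
[2.2.2] exactly-one(true, false) = true
[2.2] false AND true = false
[2] true AND false = false
[3.1] true OR false = true
[3.2.1] false OR false OR true = true
[3.2] NOT true = false
[3] true → false = false
[root] false OR false OR false = false
Overall: false → blocked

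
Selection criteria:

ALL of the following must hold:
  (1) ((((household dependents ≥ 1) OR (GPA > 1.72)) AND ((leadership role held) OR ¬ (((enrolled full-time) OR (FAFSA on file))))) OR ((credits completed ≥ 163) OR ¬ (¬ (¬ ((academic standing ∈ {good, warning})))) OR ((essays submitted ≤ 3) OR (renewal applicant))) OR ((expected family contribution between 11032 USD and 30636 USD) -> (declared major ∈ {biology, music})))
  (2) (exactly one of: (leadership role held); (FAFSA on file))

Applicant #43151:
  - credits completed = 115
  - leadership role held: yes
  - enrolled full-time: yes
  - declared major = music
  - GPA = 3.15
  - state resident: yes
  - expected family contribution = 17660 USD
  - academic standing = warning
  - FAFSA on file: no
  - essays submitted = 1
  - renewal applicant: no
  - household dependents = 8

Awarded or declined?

Awarded

Atomic conditions:
  household dependents ≥ 1: 8 ≥ 1 is true
  GPA > 1.72: 3.15 > 1.72 is true
  leadership role held: yes → true
  enrolled full-time: yes → true
  FAFSA on file: no → false
  credits completed ≥ 163: 115 ≥ 163 is false
  academic standing ∈ {good, warning}: warning is in the set → true
  essays submitted ≤ 3: 1 ≤ 3 is true
  renewal applicant: no → false
  expected family contribution between 11032 USD and 30636 USD: 17660 in [11032, 30636] is true
  declared major ∈ {biology, music}: music is in the set → true
Combine:
[1.1.1] true OR true = true
[1.1.2.2.1] true OR false = true
[1.1.2.2] NOT true = false
[1.1.2] true OR false = true
[1.1] true AND true = true
[1.2.2.1.1] NOT true = false
[1.2.2.1] NOT false = true
[1.2.2] NOT true = false
[1.2.3] true OR false = true
[1.2] false OR false OR true = true
[1.3] true → true = true
[1] true OR true OR true = true
[2] exactly-one(true, false) = true
[root] true AND true = true
Overall: true → awarded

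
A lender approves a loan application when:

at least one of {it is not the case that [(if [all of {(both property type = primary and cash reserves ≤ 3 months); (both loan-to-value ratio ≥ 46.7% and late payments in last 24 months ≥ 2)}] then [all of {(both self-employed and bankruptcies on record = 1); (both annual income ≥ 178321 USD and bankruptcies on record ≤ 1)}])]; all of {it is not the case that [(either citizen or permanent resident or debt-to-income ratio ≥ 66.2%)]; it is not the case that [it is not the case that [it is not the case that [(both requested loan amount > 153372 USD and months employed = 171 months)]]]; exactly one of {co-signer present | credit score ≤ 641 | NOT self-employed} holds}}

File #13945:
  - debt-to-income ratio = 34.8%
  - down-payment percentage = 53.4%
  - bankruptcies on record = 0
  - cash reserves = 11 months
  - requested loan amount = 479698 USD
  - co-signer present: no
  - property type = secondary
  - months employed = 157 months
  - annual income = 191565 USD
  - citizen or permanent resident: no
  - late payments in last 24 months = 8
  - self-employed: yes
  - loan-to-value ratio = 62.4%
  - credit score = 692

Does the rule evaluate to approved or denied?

Denied

Atomic conditions:
  property type = primary: secondary == primary is false
  cash reserves ≤ 3 months: 11 ≤ 3 is false
  loan-to-value ratio ≥ 46.7%: 62.4 ≥ 46.7 is true
  late payments in last 24 months ≥ 2: 8 ≥ 2 is true
  self-employed: yes → true
  bankruptcies on record = 1: 0 == 1 is false
  annual income ≥ 178321 USD: 191565 ≥ 178321 is true
  bankruptcies on record ≤ 1: 0 ≤ 1 is true
  citizen or permanent resident: no → false
  debt-to-income ratio ≥ 66.2%: 34.8 ≥ 66.2 is false
  requested loan amount > 153372 USD: 479698 > 153372 is true
  months employed = 171 months: 157 == 171 is false
  co-signer present: no → false
  credit score ≤ 641: 692 ≤ 641 is false
  NOT self-employed: yes → false
Combine:
[1.1.1.1] false AND false = false
[1.1.1.2] true AND true = true
[1.1.1] false AND true = false
[1.1.2.1] true AND false = false
[1.1.2.2] true AND true = true
[1.1.2] false AND true = false
[1.1] false → false (antecedent false ⇒ implication holds) = true
[1] NOT true = false
[2.1.1] false OR false = false
[2.1] NOT false = true
[2.2.1.1.1] true AND false = false
[2.2.1.1] NOT false = true
[2.2.1] NOT true = false
[2.2] NOT false = true
[2.3] exactly-one(false, false, false) = false
[2] true AND true AND false = false
[root] false OR false = false
Overall: false → denied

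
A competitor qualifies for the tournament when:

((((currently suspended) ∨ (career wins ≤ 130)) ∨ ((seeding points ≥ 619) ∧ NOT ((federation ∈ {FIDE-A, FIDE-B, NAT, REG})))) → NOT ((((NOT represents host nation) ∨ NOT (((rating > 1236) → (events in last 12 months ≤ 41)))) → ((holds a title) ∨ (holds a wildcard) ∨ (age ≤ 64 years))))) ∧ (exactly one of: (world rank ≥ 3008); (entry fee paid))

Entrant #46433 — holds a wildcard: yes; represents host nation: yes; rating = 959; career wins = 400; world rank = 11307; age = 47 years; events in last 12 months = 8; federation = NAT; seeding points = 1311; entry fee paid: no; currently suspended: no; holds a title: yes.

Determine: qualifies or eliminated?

Atomic conditions:
  currently suspended: no → false
  career wins ≤ 130: 400 ≤ 130 is false
  seeding points ≥ 619: 1311 ≥ 619 is true
  federation ∈ {FIDE-A, FIDE-B, NAT, REG}: NAT is in the set → true
  NOT represents host nation: yes → false
  rating > 1236: 959 > 1236 is false
  events in last 12 months ≤ 41: 8 ≤ 41 is true
  holds a title: yes → true
  holds a wildcard: yes → true
  age ≤ 64 years: 47 ≤ 64 is true
  world rank ≥ 3008: 11307 ≥ 3008 is true
  entry fee paid: no → false
Combine:
[1.1.1] false OR false = false
[1.1.2.2] NOT true = false
[1.1.2] true AND false = false
[1.1] false OR false = false
[1.2.1.1.2.1] false → true (antecedent false ⇒ implication holds) = true
[1.2.1.1.2] NOT true = false
[1.2.1.1] false OR false = false
[1.2.1.2] true OR true OR true = true
[1.2.1] false → true (antecedent false ⇒ implication holds) = true
[1.2] NOT true = false
[1] false → false (antecedent false ⇒ implication holds) = true
[2] exactly-one(true, false) = true
[root] true AND true = true
Overall: true → qualifies

Qualifies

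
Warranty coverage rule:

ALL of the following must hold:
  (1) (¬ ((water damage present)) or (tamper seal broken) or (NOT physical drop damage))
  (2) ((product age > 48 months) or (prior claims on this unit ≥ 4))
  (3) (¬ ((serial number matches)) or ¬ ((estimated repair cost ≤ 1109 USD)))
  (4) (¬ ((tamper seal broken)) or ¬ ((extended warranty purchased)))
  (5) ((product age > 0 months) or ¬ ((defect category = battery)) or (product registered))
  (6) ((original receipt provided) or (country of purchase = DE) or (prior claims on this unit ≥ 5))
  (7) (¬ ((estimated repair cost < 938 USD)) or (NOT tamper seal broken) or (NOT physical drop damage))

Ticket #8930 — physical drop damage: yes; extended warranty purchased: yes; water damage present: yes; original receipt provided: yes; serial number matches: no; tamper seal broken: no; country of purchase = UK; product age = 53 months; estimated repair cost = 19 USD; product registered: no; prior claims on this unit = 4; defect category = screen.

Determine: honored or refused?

Atomic conditions:
  water damage present: yes → true
  tamper seal broken: no → false
  NOT physical drop damage: yes → false
  product age > 48 months: 53 > 48 is true
  prior claims on this unit ≥ 4: 4 ≥ 4 is true
  serial number matches: no → false
  estimated repair cost ≤ 1109 USD: 19 ≤ 1109 is true
  extended warranty purchased: yes → true
  product age > 0 months: 53 > 0 is true
  defect category = battery: screen == battery is false
  product registered: no → false
  original receipt provided: yes → true
  country of purchase = DE: UK == DE is false
  prior claims on this unit ≥ 5: 4 ≥ 5 is false
  estimated repair cost < 938 USD: 19 < 938 is true
  NOT tamper seal broken: no → true
Combine:
[1.1] NOT true = false
[1] false OR false OR false = false
[2] true OR true = true
[3.1] NOT false = true
[3.2] NOT true = false
[3] true OR false = true
[4.1] NOT false = true
[4.2] NOT true = false
[4] true OR false = true
[5.2] NOT false = true
[5] true OR true OR false = true
[6] true OR false OR false = true
[7.1] NOT true = false
[7] false OR true OR false = true
[root] false AND true AND true AND true AND true AND true AND true = false
Overall: false → refused

Refused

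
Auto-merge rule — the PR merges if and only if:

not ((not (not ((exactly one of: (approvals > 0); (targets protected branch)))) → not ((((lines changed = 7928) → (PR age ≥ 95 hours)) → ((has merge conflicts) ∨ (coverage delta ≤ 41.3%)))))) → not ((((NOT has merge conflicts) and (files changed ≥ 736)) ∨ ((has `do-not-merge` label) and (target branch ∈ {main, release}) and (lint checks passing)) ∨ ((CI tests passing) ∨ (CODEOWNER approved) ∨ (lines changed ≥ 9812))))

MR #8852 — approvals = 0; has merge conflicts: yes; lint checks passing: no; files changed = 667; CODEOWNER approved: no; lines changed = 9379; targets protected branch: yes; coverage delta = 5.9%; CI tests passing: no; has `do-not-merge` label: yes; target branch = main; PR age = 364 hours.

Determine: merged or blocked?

Atomic conditions:
  approvals > 0: 0 > 0 is false
  targets protected branch: yes → true
  lines changed = 7928: 9379 == 7928 is false
  PR age ≥ 95 hours: 364 ≥ 95 is true
  has merge conflicts: yes → true
  coverage delta ≤ 41.3%: 5.9 ≤ 41.3 is true
  NOT has merge conflicts: yes → false
  files changed ≥ 736: 667 ≥ 736 is false
  has `do-not-merge` label: yes → true
  target branch ∈ {main, release}: main is in the set → true
  lint checks passing: no → false
  CI tests passing: no → false
  CODEOWNER approved: no → false
  lines changed ≥ 9812: 9379 ≥ 9812 is false
Combine:
[1.1.1.1.1] exactly-one(false, true) = true
[1.1.1.1] NOT true = false
[1.1.1] NOT false = true
[1.1.2.1.1] false → true (antecedent false ⇒ implication holds) = true
[1.1.2.1.2] true OR true = true
[1.1.2.1] true → true = true
[1.1.2] NOT true = false
[1.1] true → false = false
[1] NOT false = true
[2.1.1] false AND false = false
[2.1.2] true AND true AND false = false
[2.1.3] false OR false OR false = false
[2.1] false OR false OR false = false
[2] NOT false = true
[root] true → true = true
Overall: true → merged

Merged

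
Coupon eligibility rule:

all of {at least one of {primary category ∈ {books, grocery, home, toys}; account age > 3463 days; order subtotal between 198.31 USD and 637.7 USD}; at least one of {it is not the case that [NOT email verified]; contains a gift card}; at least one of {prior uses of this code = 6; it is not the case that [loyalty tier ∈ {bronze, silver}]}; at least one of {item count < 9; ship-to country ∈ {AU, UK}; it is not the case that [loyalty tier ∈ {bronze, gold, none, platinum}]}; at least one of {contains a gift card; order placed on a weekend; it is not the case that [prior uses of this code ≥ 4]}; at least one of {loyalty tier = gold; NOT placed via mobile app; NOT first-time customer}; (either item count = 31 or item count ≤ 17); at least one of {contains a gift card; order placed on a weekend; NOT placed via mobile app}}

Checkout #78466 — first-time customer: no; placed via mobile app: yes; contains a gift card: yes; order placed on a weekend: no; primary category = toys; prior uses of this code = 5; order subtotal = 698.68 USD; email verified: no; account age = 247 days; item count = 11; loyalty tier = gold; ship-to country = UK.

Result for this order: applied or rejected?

Applied

Atomic conditions:
  primary category ∈ {books, grocery, home, toys}: toys is in the set → true
  account age > 3463 days: 247 > 3463 is false
  order subtotal between 198.31 USD and 637.7 USD: 698.68 in [198.31, 637.7] is false
  NOT email verified: no → true
  contains a gift card: yes → true
  prior uses of this code = 6: 5 == 6 is false
  loyalty tier ∈ {bronze, silver}: gold is not in the set → false
  item count < 9: 11 < 9 is false
  ship-to country ∈ {AU, UK}: UK is in the set → true
  loyalty tier ∈ {bronze, gold, none, platinum}: gold is in the set → true
  order placed on a weekend: no → false
  prior uses of this code ≥ 4: 5 ≥ 4 is true
  loyalty tier = gold: gold == gold is true
  NOT placed via mobile app: yes → false
  NOT first-time customer: no → true
  item count = 31: 11 == 31 is false
  item count ≤ 17: 11 ≤ 17 is true
Combine:
[1] true OR false OR false = true
[2.1] NOT true = false
[2] false OR true = true
[3.2] NOT false = true
[3] false OR true = true
[4.3] NOT true = false
[4] false OR true OR false = true
[5.3] NOT true = false
[5] true OR false OR false = true
[6] true OR false OR true = true
[7] false OR true = true
[8] true OR false OR false = true
[root] true AND true AND true AND true AND true AND true AND true AND true = true
Overall: true → applied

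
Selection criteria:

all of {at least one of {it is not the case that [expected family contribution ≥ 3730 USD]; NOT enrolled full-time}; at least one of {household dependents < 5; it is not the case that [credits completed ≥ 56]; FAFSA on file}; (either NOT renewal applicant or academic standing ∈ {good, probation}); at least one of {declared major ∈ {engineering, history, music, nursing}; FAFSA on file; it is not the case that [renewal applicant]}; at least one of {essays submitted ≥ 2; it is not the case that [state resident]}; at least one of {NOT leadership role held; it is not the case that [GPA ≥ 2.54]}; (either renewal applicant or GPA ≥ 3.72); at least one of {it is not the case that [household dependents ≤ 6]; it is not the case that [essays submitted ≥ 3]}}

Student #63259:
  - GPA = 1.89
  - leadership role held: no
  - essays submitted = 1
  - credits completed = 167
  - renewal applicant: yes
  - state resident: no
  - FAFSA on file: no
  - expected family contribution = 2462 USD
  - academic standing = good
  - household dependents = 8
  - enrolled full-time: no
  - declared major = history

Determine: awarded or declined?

Atomic conditions:
  expected family contribution ≥ 3730 USD: 2462 ≥ 3730 is false
  NOT enrolled full-time: no → true
  household dependents < 5: 8 < 5 is false
  credits completed ≥ 56: 167 ≥ 56 is true
  FAFSA on file: no → false
  NOT renewal applicant: yes → false
  academic standing ∈ {good, probation}: good is in the set → true
  declared major ∈ {engineering, history, music, nursing}: history is in the set → true
  renewal applicant: yes → true
  essays submitted ≥ 2: 1 ≥ 2 is false
  state resident: no → false
  NOT leadership role held: no → true
  GPA ≥ 2.54: 1.89 ≥ 2.54 is false
  GPA ≥ 3.72: 1.89 ≥ 3.72 is false
  household dependents ≤ 6: 8 ≤ 6 is false
  essays submitted ≥ 3: 1 ≥ 3 is false
Combine:
[1.1] NOT false = true
[1] true OR true = true
[2.2] NOT true = false
[2] false OR false OR false = false
[3] false OR true = true
[4.3] NOT true = false
[4] true OR false OR false = true
[5.2] NOT false = true
[5] false OR true = true
[6.2] NOT false = true
[6] true OR true = true
[7] true OR false = true
[8.1] NOT false = true
[8.2] NOT false = true
[8] true OR true = true
[root] true AND false AND true AND true AND true AND true AND true AND true = false
Overall: false → declined

Declined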